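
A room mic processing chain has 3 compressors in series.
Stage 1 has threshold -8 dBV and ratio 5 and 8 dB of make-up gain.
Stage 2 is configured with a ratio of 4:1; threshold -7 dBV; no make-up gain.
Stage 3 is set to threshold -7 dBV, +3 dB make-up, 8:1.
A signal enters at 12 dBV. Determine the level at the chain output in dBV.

-3.65625 dBV

Stage 1: 12 dBV is 20 dB over -8 dBV; at 5:1 that becomes 4 dB over, giving -4 dBV; +8 dB make-up → 4 dBV.
Stage 2: 11 dB above -7 dBV, reduced 4:1 to 2.75 dB above → -4.25 dBV.
Stage 3: overshoot 2.75 dB → 2.75/8 = 0.34375 dB → -6.65625 dBV; +3 dB make-up → -3.65625 dBV.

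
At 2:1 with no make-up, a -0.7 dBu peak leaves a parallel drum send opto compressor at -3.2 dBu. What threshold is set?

-5.7 dBu

Let T be the threshold. Output overshoot = (input overshoot)/R, so -3.2 − T = (-0.7 − T)/2.
2·(-3.2 − T) = -0.7 − T → 1·T = -6.4 − (-0.7) = -5.7.
T = -5.7/1 = -5.7 dBu.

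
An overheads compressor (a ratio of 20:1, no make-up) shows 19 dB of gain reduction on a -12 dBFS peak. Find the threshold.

-32 dBFS

Input is 20 dB above T (since output overshoot × R = input overshoot: (-31 − T)·20 = -12 − T gives T = -32 dBFS).
Check: -32 + (-12 − (-32))/20 = -32 + 1 = -31 dBFS. ✓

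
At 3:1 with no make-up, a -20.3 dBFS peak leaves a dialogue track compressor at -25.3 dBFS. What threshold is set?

-27.8 dBFS

Input is 7.5 dB above T (since output overshoot × R = input overshoot: (-25.3 − T)·3 = -20.3 − T gives T = -27.8 dBFS).
Check: -27.8 + (-20.3 − (-27.8))/3 = -27.8 + 2.5 = -25.3 dBFS. ✓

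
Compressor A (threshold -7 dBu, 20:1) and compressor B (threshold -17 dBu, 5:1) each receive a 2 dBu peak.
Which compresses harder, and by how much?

B, by 6.65 dB

A: overshoot 9 dB → output overshoot 0.45 dB → GR 8.55 dB.
B: overshoot 19 dB → output overshoot 3.8 dB → GR 15.2 dB.
Difference: 6.65 dB in favour of B.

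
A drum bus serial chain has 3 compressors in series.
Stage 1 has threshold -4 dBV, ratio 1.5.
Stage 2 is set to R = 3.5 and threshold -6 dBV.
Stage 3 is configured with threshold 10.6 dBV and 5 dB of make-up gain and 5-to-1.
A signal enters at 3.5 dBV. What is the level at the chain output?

Stage 1: overshoot 7.5 dB → 7.5/1.5 = 5 dB → 1 dBV.
Stage 2: overshoot 7 dB → 7/3.5 = 2 dB → -4 dBV.
Stage 3: -4 dBV ≤ 10.6 dBV, so stage 3 doesn't engage; make-up brings it to 1 dBV.

1 dBV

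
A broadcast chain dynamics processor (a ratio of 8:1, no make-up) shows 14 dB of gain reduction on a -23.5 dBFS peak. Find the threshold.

Gain reduction = -23.5 − (-37.5) = 14 dB; output overshoot = GR / (R − 1) = 14 / 7 = 2 dB.
Threshold = output − output overshoot = -37.5 − 2 = -39.5 dBFS.

-39.5 dBFS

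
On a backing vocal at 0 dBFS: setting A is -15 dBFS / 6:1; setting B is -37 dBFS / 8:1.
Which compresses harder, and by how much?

A: overshoot 15 dB → output overshoot 2.5 dB → GR 12.5 dB.
B: overshoot 37 dB → output overshoot 4.625 dB → GR 32.375 dB.
B applies 19.875 dB more gain reduction.

B, by 19.875 dB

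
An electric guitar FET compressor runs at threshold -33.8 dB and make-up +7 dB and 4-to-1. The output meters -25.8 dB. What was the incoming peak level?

Remove make-up: -25.8 − 7 = -32.8 dB.
That's 1 dB above the -33.8 dB threshold.
Input overshoot = R × output overshoot = 4 dB → input = -33.8 + 4 = -29.8 dB.

-29.8 dB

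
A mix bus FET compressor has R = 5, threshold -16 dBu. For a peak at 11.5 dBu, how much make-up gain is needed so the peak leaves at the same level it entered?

22 dB

The peak compresses to -16 + 27.5/5 = -10.5 dBu.
To reach 11.5 dBu requires 11.5 − (-10.5) = 22 dB of make-up.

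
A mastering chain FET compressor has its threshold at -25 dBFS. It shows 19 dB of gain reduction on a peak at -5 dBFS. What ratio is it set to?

20:1

Input overshoot = -5 − (-25) = 20 dB.
Output overshoot = 20 − 19 = 1 dB.
Ratio = input overshoot / output overshoot = 20 / 1 = 20.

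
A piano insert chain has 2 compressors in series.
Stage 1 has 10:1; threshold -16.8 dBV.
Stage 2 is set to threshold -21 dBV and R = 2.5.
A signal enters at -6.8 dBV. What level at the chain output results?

Stage 1: -6.8 dBV is 10 dB over -16.8 dBV; at 10:1 that becomes 1 dB over, giving -15.8 dBV.
Stage 2: overshoot 5.2 dB → 5.2/2.5 = 2.08 dB → -18.92 dBV.

-18.92 dBV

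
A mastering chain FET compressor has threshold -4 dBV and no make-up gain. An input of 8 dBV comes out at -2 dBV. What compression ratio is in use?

Input overshoot = 8 − (-4) = 12 dB; output overshoot = -2 − (-4) = 2 dB.
Ratio = 12 / 2 = 6.

6:1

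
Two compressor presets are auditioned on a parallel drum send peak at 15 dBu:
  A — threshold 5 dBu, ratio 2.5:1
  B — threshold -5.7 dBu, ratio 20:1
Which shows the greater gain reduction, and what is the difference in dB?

A: 10 dB over, compressed to 4 dB over, so 6 dB of GR.
B: 20.7 dB over, compressed to 1.035 dB over, so 19.665 dB of GR.
B applies 13.665 dB more gain reduction.

B, by 13.665 dB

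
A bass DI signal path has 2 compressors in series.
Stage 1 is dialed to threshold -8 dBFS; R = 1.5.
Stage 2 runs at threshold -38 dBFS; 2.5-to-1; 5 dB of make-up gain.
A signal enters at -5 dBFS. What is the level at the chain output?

Stage 1: overshoot 3 dB → 3/1.5 = 2 dB → -6 dBFS.
Stage 2: -6 dBFS is 32 dB over -38 dBFS; at 2.5:1 that becomes 12.8 dB over, giving -25.2 dBFS; +5 dB make-up → -20.2 dBFS.

-20.2 dBFS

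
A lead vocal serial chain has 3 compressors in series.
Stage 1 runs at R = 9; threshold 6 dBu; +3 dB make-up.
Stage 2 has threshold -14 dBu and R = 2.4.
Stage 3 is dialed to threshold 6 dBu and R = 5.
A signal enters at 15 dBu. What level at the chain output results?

-4 dBu

Stage 1: 9 dB above 6 dBu, reduced 9:1 to 1 dB above → 7 dBu; +3 dB make-up → 10 dBu.
Stage 2: overshoot 24 dB → 24/2.4 = 10 dB → -4 dBu.
Stage 3: -4 dBu ≤ 6 dBu, so stage 3 doesn't engage; output -4 dBu.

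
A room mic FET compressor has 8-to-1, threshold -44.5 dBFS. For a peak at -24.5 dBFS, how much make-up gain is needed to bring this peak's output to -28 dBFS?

14 dB

The peak compresses to -44.5 + 20/8 = -42 dBFS.
To reach -28 dBFS requires -28 − (-42) = 14 dB of make-up.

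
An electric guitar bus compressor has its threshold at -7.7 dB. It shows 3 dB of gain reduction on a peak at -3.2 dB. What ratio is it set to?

Input overshoot = -3.2 − (-7.7) = 4.5 dB.
Output overshoot = 4.5 − 3 = 1.5 dB.
Ratio = input overshoot / output overshoot = 4.5 / 1.5 = 3.

3:1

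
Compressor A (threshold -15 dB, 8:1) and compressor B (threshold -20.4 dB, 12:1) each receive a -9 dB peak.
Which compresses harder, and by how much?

A: overshoot 6 dB → output overshoot 0.75 dB → GR 5.25 dB.
B: overshoot 11.4 dB → output overshoot 0.95 dB → GR 10.45 dB.
Difference: 5.2 dB in favour of B.

B, by 5.2 dB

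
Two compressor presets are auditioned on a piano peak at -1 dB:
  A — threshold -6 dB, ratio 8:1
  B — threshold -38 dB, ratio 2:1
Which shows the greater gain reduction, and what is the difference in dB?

B, by 14.125 dB

A: GR = 5 − 5/8 = 4.375 dB.
B: GR = 37 − 37/2 = 18.5 dB.
B reduces 14.125 dB more.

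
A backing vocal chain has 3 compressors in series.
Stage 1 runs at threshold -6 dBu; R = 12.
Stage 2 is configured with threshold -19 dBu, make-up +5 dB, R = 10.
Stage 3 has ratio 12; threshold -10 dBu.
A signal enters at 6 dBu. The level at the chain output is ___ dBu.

-12.6 dBu

Stage 1: 12 dB above -6 dBu, reduced 12:1 to 1 dB above → -5 dBu.
Stage 2: overshoot 14 dB → 14/10 = 1.4 dB → -17.6 dBu; +5 dB make-up → -12.6 dBu.
Stage 3: below threshold (-12.6 ≤ -10); passes unchanged; output -12.6 dBu.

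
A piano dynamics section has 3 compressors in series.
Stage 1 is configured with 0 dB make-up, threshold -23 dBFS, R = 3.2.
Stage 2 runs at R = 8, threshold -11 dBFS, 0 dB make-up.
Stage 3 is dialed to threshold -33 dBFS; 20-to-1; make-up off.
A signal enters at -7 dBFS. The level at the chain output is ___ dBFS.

-32.25 dBFS

Stage 1: 16 dB above -23 dBFS, reduced 3.2:1 to 5 dB above → -18 dBFS.
Stage 2: -18 dBFS ≤ -11 dBFS, so stage 2 doesn't engage; output -18 dBFS.
Stage 3: -18 dBFS is 15 dB over -33 dBFS; at 20:1 that becomes 0.75 dB over, giving -32.25 dBFS.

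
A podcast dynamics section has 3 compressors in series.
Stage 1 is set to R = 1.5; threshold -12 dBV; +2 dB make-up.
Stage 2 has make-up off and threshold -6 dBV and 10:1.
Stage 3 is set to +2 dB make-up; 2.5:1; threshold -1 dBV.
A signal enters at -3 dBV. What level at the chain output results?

Stage 1: 9 dB above -12 dBV, reduced 1.5:1 to 6 dB above → -6 dBV; +2 dB make-up → -4 dBV.
Stage 2: -4 dBV is 2 dB over -6 dBV; at 10:1 that becomes 0.2 dB over, giving -5.8 dBV.
Stage 3: below threshold (-5.8 ≤ -1); passes unchanged; make-up brings it to -3.8 dBV.

-3.8 dBV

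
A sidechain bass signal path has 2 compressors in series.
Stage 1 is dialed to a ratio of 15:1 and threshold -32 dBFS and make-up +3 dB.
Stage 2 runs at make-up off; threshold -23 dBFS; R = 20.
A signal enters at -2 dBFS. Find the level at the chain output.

Stage 1: overshoot 30 dB → 30/15 = 2 dB → -30 dBFS; +3 dB make-up → -27 dBFS.
Stage 2: -27 dBFS ≤ -23 dBFS, so stage 2 doesn't engage; output -27 dBFS.

-27 dBFS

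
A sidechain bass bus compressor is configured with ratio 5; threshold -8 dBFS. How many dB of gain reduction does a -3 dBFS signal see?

-3 dBFS exceeds the threshold by 5 dB.
A 5:1 ratio leaves 1 dB of that excess.
So the signal is attenuated by 5 − 1 = 4 dB.

4 dB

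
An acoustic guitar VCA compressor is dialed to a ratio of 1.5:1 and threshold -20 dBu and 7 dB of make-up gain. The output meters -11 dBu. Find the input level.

Before make-up, the level was -11 − 7 = -18 dBu.
The compressed level sits -18 − (-20) = 2 dB over threshold.
Input overshoot = R × output overshoot = 3 dB → input = -20 + 3 = -17 dBu.

-17 dBu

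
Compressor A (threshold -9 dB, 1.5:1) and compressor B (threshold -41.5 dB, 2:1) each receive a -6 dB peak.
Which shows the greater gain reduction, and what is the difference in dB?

B, by 16.75 dB

A: 3 dB over, compressed to 2 dB over, so 1 dB of GR.
B: 35.5 dB over, compressed to 17.75 dB over, so 17.75 dB of GR.
Difference: 16.75 dB in favour of B.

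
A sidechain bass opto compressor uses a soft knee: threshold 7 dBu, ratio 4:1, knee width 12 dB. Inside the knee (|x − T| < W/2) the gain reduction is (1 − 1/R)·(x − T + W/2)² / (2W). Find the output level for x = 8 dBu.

x − T + W/2 = 8 − 7 + 6 = 7.
GR = (1 − 1/4) × 7² / 24 = 0.75 × 49 / 24 = 1.53125 dB.
Output = 8 − 1.53125 = 6.46875 dBu.

6.46875 dBu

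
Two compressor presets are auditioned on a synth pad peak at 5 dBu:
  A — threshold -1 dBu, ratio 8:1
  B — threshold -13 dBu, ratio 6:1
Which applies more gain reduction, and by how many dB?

A: 6 dB over, compressed to 0.75 dB over, so 5.25 dB of GR.
B: 18 dB over, compressed to 3 dB over, so 15 dB of GR.
B reduces 9.75 dB more.

B, by 9.75 dB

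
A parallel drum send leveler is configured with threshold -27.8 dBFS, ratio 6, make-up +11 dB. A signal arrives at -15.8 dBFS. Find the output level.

Overshoot: -15.8 − (-27.8) = 12 dB.
At 6:1 the overshoot is divided by 6, leaving 2 dB above threshold.
That puts the output at -25.8 dBFS; make-up adds 11 dB, giving -14.8 dBFS.

-14.8 dBFS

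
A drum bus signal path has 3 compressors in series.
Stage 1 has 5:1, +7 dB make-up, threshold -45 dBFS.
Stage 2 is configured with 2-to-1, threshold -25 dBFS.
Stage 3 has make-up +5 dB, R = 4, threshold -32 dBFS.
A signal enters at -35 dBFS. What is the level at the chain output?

-31 dBFS

Stage 1: -35 dBFS is 10 dB over -45 dBFS; at 5:1 that becomes 2 dB over, giving -43 dBFS; +7 dB make-up → -36 dBFS.
Stage 2: below threshold (-36 ≤ -25); passes unchanged; output -36 dBFS.
Stage 3: below threshold (-36 ≤ -32); passes unchanged; make-up brings it to -31 dBFS.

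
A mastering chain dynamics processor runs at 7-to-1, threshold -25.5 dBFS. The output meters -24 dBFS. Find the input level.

-15 dBFS

That's 1.5 dB above the -25.5 dBFS threshold.
Before 7:1 compression the overshoot was 1.5 × 7 = 10.5 dB, so input = -25.5 + 10.5 = -15 dBFS.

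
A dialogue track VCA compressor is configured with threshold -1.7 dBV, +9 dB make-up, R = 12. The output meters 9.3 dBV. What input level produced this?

22.3 dBV

Stripping the +9 dB make-up gives 0.3 dBV at the gain stage.
The compressed level sits 0.3 − (-1.7) = 2 dB over threshold.
Before 12:1 compression the overshoot was 2 × 12 = 24 dB, so input = -1.7 + 24 = 22.3 dBV.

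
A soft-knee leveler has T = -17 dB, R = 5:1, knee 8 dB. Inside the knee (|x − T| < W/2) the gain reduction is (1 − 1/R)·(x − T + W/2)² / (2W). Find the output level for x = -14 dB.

x − T + W/2 = -14 − (-17) + 4 = 7.
GR = (1 − 1/5) × 7² / 16 = 0.8 × 49 / 16 = 2.45 dB.
Output = -14 − 2.45 = -16.45 dB.

-16.45 dB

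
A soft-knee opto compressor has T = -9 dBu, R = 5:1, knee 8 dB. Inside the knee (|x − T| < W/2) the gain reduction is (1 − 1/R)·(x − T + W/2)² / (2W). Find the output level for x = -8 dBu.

x − T + W/2 = -8 − (-9) + 4 = 5.
GR = (1 − 1/5) × 5² / 16 = 0.8 × 25 / 16 = 1.25 dB.
Output = -8 − 1.25 = -9.25 dBu.

-9.25 dBu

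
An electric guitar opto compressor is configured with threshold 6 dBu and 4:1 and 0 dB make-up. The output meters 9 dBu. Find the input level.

18 dBu

Post-compression overshoot = 9 − 6 = 3 dB.
Undo the ratio: input overshoot = 3 × 4 = 12 dB, giving input = 18 dBu.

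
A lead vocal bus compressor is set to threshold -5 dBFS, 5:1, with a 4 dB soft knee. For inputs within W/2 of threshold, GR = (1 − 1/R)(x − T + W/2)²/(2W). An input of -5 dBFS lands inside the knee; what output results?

x − T + W/2 = -5 − (-5) + 2 = 2.
GR = (1 − 1/5) × 2² / 8 = 0.8 × 4 / 8 = 0.4 dB.
Output = -5 − 0.4 = -5.4 dBFS.

-5.4 dBFS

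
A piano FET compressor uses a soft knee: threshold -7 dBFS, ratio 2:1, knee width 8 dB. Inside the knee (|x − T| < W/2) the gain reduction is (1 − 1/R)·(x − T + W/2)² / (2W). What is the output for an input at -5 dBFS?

-6.125 dBFS

x − T + W/2 = -5 − (-7) + 4 = 6.
GR = (1 − 1/2) × 6² / 16 = 0.5 × 36 / 16 = 1.125 dB.
Output = -5 − 1.125 = -6.125 dBFS.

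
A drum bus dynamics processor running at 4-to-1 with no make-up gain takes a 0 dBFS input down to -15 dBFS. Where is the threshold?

Gain reduction = 0 − (-15) = 15 dB; output overshoot = GR / (R − 1) = 15 / 3 = 5 dB.
Threshold = output − output overshoot = -15 − 5 = -20 dBFS.

-20 dBFS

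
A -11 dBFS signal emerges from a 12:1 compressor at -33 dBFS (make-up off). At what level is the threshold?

Input is 24 dB above T (since output overshoot × R = input overshoot: (-33 − T)·12 = -11 − T gives T = -35 dBFS).
Check: -35 + (-11 − (-35))/12 = -35 + 2 = -33 dBFS. ✓

-35 dBFS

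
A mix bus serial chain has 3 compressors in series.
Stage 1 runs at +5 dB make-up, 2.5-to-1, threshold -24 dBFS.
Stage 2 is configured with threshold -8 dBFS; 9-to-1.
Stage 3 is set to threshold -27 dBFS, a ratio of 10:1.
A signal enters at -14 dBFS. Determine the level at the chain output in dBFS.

Stage 1: 10 dB above -24 dBFS, reduced 2.5:1 to 4 dB above → -20 dBFS; +5 dB make-up → -15 dBFS.
Stage 2: -15 dBFS ≤ -8 dBFS, so stage 2 doesn't engage; output -15 dBFS.
Stage 3: overshoot 12 dB → 12/10 = 1.2 dB → -25.8 dBFS.

-25.8 dBFS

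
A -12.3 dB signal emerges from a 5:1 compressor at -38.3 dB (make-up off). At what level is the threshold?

Input is 32.5 dB above T (since output overshoot × R = input overshoot: (-38.3 − T)·5 = -12.3 − T gives T = -44.8 dB).
Check: -44.8 + (-12.3 − (-44.8))/5 = -44.8 + 6.5 = -38.3 dB. ✓

-44.8 dB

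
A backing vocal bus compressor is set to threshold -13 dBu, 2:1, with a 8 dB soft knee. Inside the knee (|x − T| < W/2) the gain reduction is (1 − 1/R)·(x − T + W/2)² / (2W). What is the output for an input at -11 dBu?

x − T + W/2 = -11 − (-13) + 4 = 6.
GR = (1 − 1/2) × 6² / 16 = 0.5 × 36 / 16 = 1.125 dB.
Output = -11 − 1.125 = -12.125 dBu.

-12.125 dBu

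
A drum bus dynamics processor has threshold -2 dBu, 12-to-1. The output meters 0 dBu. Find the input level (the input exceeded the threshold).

The compressed level sits 0 − (-2) = 2 dB over threshold.
Input overshoot = R × output overshoot = 24 dB → input = -2 + 24 = 22 dBu.

22 dBu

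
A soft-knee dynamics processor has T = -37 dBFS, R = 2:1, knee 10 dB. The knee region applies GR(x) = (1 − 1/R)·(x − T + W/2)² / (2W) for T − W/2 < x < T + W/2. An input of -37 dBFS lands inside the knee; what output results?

-37.625 dBFS

x − T + W/2 = -37 − (-37) + 5 = 5.
GR = (1 − 1/2) × 5² / 20 = 0.5 × 25 / 20 = 0.625 dB.
Output = -37 − 0.625 = -37.625 dBFS.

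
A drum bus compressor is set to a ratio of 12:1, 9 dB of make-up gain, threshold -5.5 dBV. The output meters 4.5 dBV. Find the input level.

Before make-up, the level was 4.5 − 9 = -4.5 dBV.
The compressed level sits -4.5 − (-5.5) = 1 dB over threshold.
Before 12:1 compression the overshoot was 1 × 12 = 12 dB, so input = -5.5 + 12 = 6.5 dBV.

6.5 dBV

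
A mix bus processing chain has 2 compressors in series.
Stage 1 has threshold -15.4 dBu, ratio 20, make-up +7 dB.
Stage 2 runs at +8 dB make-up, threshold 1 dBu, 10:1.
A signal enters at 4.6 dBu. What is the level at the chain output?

Stage 1: 4.6 dBu is 20 dB over -15.4 dBu; at 20:1 that becomes 1 dB over, giving -14.4 dBu; +7 dB make-up → -7.4 dBu.
Stage 2: -7.4 dBu is at or below the 1 dBu threshold — no compression; make-up brings it to 0.6 dBu.

0.6 dBu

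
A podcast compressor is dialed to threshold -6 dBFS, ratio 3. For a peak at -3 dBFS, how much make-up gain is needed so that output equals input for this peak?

2 dB

The peak compresses to -6 + 3/3 = -5 dBFS.
To reach -3 dBFS requires -3 − (-5) = 2 dB of make-up.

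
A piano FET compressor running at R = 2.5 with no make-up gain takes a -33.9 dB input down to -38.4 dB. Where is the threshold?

-41.4 dB

Input is 7.5 dB above T (since output overshoot × R = input overshoot: (-38.4 − T)·2.5 = -33.9 − T gives T = -41.4 dB).
Check: -41.4 + (-33.9 − (-41.4))/2.5 = -41.4 + 3 = -38.4 dB. ✓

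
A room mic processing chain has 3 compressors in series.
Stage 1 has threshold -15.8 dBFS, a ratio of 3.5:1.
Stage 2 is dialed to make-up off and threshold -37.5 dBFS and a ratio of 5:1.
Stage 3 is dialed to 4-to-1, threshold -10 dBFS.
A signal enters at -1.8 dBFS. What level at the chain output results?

Stage 1: -1.8 dBFS is 14 dB over -15.8 dBFS; at 3.5:1 that becomes 4 dB over, giving -11.8 dBFS.
Stage 2: 25.7 dB above -37.5 dBFS, reduced 5:1 to 5.14 dB above → -32.36 dBFS.
Stage 3: -32.36 dBFS ≤ -10 dBFS, so stage 3 doesn't engage; output -32.36 dBFS.

-32.36 dBFS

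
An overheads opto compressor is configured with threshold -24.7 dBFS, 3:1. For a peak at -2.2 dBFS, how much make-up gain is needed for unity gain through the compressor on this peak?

15 dB

Overshoot 22.5 dB → 22.5/3 = 7.5 dB after compression, so the compressed level is -24.7 + 7.5 = -17.2 dBFS.
Make-up = target − compressed = -2.2 − (-17.2) = 15 dB.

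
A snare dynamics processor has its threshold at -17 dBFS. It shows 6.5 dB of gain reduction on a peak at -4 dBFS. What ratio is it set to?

Input overshoot = -4 − (-17) = 13 dB.
Output overshoot = 13 − 6.5 = 6.5 dB.
Ratio = input overshoot / output overshoot = 13 / 6.5 = 2.

2:1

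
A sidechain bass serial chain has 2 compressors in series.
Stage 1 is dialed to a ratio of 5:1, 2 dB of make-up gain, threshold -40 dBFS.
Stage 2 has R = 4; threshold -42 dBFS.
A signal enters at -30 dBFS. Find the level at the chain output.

Stage 1: 10 dB above -40 dBFS, reduced 5:1 to 2 dB above → -38 dBFS; +2 dB make-up → -36 dBFS.
Stage 2: -36 dBFS is 6 dB over -42 dBFS; at 4:1 that becomes 1.5 dB over, giving -40.5 dBFS.

-40.5 dBFS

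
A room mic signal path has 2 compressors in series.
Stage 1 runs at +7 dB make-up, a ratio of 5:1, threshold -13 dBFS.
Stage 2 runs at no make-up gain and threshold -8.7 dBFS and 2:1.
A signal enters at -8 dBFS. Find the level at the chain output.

-6.85 dBFS

Stage 1: overshoot 5 dB → 5/5 = 1 dB → -12 dBFS; +7 dB make-up → -5 dBFS.
Stage 2: 3.7 dB above -8.7 dBFS, reduced 2:1 to 1.85 dB above → -6.85 dBFS.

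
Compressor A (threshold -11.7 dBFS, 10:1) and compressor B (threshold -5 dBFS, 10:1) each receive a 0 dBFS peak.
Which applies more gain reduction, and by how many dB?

A, by 6.03 dB

A: overshoot 11.7 dB → output overshoot 1.17 dB → GR 10.53 dB.
B: overshoot 5 dB → output overshoot 0.5 dB → GR 4.5 dB.
A applies 6.03 dB more gain reduction.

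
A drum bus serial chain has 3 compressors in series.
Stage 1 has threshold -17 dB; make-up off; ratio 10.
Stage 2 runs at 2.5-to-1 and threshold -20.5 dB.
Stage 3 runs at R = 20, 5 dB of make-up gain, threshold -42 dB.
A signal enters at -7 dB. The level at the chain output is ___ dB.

Stage 1: 10 dB above -17 dB, reduced 10:1 to 1 dB above → -16 dB.
Stage 2: overshoot 4.5 dB → 4.5/2.5 = 1.8 dB → -18.7 dB.
Stage 3: -18.7 dB is 23.3 dB over -42 dB; at 20:1 that becomes 1.165 dB over, giving -40.835 dB; +5 dB make-up → -35.835 dB.

-35.835 dB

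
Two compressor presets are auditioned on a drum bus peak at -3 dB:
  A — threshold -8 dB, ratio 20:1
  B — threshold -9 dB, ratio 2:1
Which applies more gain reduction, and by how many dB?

A: GR = 5 − 5/20 = 4.75 dB.
B: GR = 6 − 6/2 = 3 dB.
A applies 1.75 dB more gain reduction.

A, by 1.75 dB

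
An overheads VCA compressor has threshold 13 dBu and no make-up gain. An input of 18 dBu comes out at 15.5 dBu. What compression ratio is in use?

2:1

Input overshoot = 18 − 13 = 5 dB; output overshoot = 15.5 − 13 = 2.5 dB.
Ratio = 5 / 2.5 = 2.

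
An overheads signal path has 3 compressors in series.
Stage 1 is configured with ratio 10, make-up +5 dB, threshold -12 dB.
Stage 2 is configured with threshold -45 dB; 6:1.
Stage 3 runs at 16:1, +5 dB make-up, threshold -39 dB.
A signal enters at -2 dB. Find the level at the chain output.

-33.96875 dB

Stage 1: overshoot 10 dB → 10/10 = 1 dB → -11 dB; +5 dB make-up → -6 dB.
Stage 2: -6 dB is 39 dB over -45 dB; at 6:1 that becomes 6.5 dB over, giving -38.5 dB.
Stage 3: 0.5 dB above -39 dB, reduced 16:1 to 0.03125 dB above → -38.96875 dB; +5 dB make-up → -33.96875 dB.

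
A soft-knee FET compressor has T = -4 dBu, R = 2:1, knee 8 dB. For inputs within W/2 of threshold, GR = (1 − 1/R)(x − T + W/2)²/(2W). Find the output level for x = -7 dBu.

-7.03125 dBu

x − T + W/2 = -7 − (-4) + 4 = 1.
GR = (1 − 1/2) × 1² / 16 = 0.5 × 1 / 16 = 0.03125 dB.
Output = -7 − 0.03125 = -7.03125 dBu.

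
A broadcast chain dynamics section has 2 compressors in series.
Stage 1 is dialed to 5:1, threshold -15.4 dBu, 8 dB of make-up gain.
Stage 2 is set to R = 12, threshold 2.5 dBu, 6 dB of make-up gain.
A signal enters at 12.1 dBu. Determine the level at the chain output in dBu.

4.1 dBu

Stage 1: 12.1 dBu is 27.5 dB over -15.4 dBu; at 5:1 that becomes 5.5 dB over, giving -9.9 dBu; +8 dB make-up → -1.9 dBu.
Stage 2: -1.9 dBu ≤ 2.5 dBu, so stage 2 doesn't engage; make-up brings it to 4.1 dBu.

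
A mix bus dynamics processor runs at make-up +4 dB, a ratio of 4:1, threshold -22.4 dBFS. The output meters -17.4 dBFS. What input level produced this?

Remove make-up: -17.4 − 4 = -21.4 dBFS.
That's 1 dB above the -22.4 dBFS threshold.
Input overshoot = R × output overshoot = 4 dB → input = -22.4 + 4 = -18.4 dBFS.

-18.4 dBFS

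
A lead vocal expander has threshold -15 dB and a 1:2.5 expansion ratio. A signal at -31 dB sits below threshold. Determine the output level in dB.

Undershoot = (-15) − (-31) = 16 dB.
At 1:2.5, that expands to 40 dB under threshold.
Output = -15 − 40 = -55 dB.

-55 dB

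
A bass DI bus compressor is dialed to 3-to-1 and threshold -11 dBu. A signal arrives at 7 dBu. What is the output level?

-5 dBu

Overshoot: 7 − (-11) = 18 dB.
At 3:1 the overshoot is divided by 3, leaving 6 dB above threshold.
That puts the output at -5 dBu.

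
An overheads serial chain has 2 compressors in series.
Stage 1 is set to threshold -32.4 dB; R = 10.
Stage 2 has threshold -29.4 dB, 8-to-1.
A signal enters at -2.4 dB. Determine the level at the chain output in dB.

Stage 1: 30 dB above -32.4 dB, reduced 10:1 to 3 dB above → -29.4 dB.
Stage 2: -29.4 dB is at or below the -29.4 dB threshold — no compression; output -29.4 dB.

-29.4 dB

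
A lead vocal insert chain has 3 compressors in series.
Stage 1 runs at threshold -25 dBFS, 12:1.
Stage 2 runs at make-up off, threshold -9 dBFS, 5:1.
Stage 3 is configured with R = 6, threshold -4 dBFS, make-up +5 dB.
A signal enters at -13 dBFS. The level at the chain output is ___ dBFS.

Stage 1: overshoot 12 dB → 12/12 = 1 dB → -24 dBFS.
Stage 2: -24 dBFS ≤ -9 dBFS, so stage 2 doesn't engage; output -24 dBFS.
Stage 3: below threshold (-24 ≤ -4); passes unchanged; make-up brings it to -19 dBFS.

-19 dBFS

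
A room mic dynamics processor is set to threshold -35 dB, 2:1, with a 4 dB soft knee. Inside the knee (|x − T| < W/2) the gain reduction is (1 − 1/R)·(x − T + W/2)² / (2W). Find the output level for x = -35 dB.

-35.25 dB

x − T + W/2 = -35 − (-35) + 2 = 2.
GR = (1 − 1/2) × 2² / 8 = 0.5 × 4 / 8 = 0.25 dB.
Output = -35 − 0.25 = -35.25 dB.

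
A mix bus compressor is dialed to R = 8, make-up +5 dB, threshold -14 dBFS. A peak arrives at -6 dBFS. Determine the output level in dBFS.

-8 dBFS

Overshoot: -6 − (-14) = 8 dB.
The 8 dB excess becomes 1 dB after 8:1 reduction.
Output = -14 + 1 = -13 dBFS; make-up adds 5 dB, giving -8 dBFS.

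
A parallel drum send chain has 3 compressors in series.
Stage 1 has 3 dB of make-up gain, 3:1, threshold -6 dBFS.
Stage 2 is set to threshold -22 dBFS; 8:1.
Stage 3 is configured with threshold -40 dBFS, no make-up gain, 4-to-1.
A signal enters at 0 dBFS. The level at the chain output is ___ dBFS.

Stage 1: 0 dBFS is 6 dB over -6 dBFS; at 3:1 that becomes 2 dB over, giving -4 dBFS; +3 dB make-up → -1 dBFS.
Stage 2: -1 dBFS is 21 dB over -22 dBFS; at 8:1 that becomes 2.625 dB over, giving -19.375 dBFS.
Stage 3: -19.375 dBFS is 20.625 dB over -40 dBFS; at 4:1 that becomes 5.15625 dB over, giving -34.84375 dBFS.

-34.84375 dBFS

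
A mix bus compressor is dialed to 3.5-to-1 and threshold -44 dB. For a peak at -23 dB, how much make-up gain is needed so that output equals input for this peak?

Overshoot 21 dB → 21/3.5 = 6 dB after compression, so the compressed level is -44 + 6 = -38 dB.
Make-up = target − compressed = -23 − (-38) = 15 dB.

15 dB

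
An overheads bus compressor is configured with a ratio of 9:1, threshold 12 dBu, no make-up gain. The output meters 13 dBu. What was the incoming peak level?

21 dBu

That's 1 dB above the 12 dBu threshold.
Undo the ratio: input overshoot = 1 × 9 = 9 dB, giving input = 21 dBu.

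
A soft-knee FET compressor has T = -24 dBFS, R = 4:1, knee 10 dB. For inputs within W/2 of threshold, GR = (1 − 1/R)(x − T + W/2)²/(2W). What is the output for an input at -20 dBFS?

x − T + W/2 = -20 − (-24) + 5 = 9.
GR = (1 − 1/4) × 9² / 20 = 0.75 × 81 / 20 = 3.0375 dB.
Output = -20 − 3.0375 = -23.0375 dBFS.

-23.0375 dBFS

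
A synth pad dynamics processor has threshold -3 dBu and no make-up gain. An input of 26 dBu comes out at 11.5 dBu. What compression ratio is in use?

Input overshoot = 26 − (-3) = 29 dB; output overshoot = 11.5 − (-3) = 14.5 dB.
Ratio = 29 / 14.5 = 2.

2:1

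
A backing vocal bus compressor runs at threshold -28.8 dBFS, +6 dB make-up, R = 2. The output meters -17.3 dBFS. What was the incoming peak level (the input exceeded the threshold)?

-17.8 dBFS

Stripping the +6 dB make-up gives -23.3 dBFS at the gain stage.
Post-compression overshoot = -23.3 − (-28.8) = 5.5 dB.
Input overshoot = R × output overshoot = 11 dB → input = -28.8 + 11 = -17.8 dBFS.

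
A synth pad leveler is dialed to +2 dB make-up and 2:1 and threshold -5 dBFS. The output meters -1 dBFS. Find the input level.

Remove make-up: -1 − 2 = -3 dBFS.
The compressed level sits -3 − (-5) = 2 dB over threshold.
Undo the ratio: input overshoot = 2 × 2 = 4 dB, giving input = -1 dBFS.

-1 dBFS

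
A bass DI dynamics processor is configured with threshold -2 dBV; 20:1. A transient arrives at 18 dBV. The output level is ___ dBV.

18 dBV sits 20 dB over threshold.
20:1 compression reduces that to 20/20 = 1 dB over.
Output = -2 + 1 = -1 dBV.

-1 dBV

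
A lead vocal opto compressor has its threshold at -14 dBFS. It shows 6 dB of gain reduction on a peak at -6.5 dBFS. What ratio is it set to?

Input overshoot = -6.5 − (-14) = 7.5 dB.
Output overshoot = 7.5 − 6 = 1.5 dB.
Ratio = input overshoot / output overshoot = 7.5 / 1.5 = 5.

5:1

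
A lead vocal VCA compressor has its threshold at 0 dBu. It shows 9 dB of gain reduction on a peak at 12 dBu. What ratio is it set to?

Input overshoot = 12 − 0 = 12 dB.
Output overshoot = 12 − 9 = 3 dB.
Ratio = input overshoot / output overshoot = 12 / 3 = 4.

4:1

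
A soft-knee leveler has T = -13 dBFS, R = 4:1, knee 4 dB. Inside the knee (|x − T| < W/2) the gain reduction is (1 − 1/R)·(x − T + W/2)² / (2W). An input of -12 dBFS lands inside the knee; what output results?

x − T + W/2 = -12 − (-13) + 2 = 3.
GR = (1 − 1/4) × 3² / 8 = 0.75 × 9 / 8 = 0.84375 dB.
Output = -12 − 0.84375 = -12.84375 dBFS.

-12.84375 dBFS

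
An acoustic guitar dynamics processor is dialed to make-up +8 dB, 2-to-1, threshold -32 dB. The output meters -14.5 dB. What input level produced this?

-13 dB

Remove make-up: -14.5 − 8 = -22.5 dB.
Post-compression overshoot = -22.5 − (-32) = 9.5 dB.
Input overshoot = R × output overshoot = 19 dB → input = -32 + 19 = -13 dB.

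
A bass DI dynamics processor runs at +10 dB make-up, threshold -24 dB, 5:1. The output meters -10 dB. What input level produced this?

-4 dB

Stripping the +10 dB make-up gives -20 dB at the gain stage.
The compressed level sits -20 − (-24) = 4 dB over threshold.
Input overshoot = R × output overshoot = 20 dB → input = -24 + 20 = -4 dB.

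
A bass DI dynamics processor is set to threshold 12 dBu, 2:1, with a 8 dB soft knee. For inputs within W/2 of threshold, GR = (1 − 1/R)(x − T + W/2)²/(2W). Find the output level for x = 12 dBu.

x − T + W/2 = 12 − 12 + 4 = 4.
GR = (1 − 1/2) × 4² / 16 = 0.5 × 16 / 16 = 0.5 dB.
Output = 12 − 0.5 = 11.5 dBu.

11.5 dBu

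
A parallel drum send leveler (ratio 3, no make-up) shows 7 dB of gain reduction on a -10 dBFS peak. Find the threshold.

-20.5 dBFS

Let T be the threshold. Output overshoot = (input overshoot)/R, so -17 − T = (-10 − T)/3.
3·(-17 − T) = -10 − T → 2·T = -51 − (-10) = -41.
T = -41/2 = -20.5 dBFS.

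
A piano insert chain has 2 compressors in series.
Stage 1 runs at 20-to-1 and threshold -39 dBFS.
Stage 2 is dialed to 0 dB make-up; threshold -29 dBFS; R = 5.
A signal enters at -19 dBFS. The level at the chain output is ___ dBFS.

Stage 1: -19 dBFS is 20 dB over -39 dBFS; at 20:1 that becomes 1 dB over, giving -38 dBFS.
Stage 2: below threshold (-38 ≤ -29); passes unchanged; output -38 dBFS.

-38 dBFS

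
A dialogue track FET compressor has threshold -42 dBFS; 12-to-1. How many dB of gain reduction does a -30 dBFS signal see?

Overshoot = -30 − (-42) = 12 dB.
A 12:1 ratio leaves 1 dB of that excess.
So the signal is attenuated by 12 − 1 = 11 dB.

11 dB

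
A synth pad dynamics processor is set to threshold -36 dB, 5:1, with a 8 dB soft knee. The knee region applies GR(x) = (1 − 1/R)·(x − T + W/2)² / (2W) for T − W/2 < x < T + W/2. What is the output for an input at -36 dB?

x − T + W/2 = -36 − (-36) + 4 = 4.
GR = (1 − 1/5) × 4² / 16 = 0.8 × 16 / 16 = 0.8 dB.
Output = -36 − 0.8 = -36.8 dB.

-36.8 dB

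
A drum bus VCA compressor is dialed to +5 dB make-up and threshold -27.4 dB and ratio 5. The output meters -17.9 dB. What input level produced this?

-4.9 dB

Remove make-up: -17.9 − 5 = -22.9 dB.
The compressed level sits -22.9 − (-27.4) = 4.5 dB over threshold.
Input overshoot = R × output overshoot = 22.5 dB → input = -27.4 + 22.5 = -4.9 dB.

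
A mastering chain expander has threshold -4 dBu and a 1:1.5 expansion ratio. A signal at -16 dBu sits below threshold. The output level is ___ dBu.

The input is 12 dB below the -4 dBu threshold.
A 1:1.5 expander multiplies undershoot by 1.5: 12 × 1.5 = 18 dB below threshold.
Output = -4 − 18 = -22 dBu.

-22 dBu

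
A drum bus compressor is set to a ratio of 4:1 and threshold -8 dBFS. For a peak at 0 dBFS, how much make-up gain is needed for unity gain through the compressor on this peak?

6 dB

Overshoot 8 dB → 8/4 = 2 dB after compression, so the compressed level is -8 + 2 = -6 dBFS.
Make-up = target − compressed = 0 − (-6) = 6 dB.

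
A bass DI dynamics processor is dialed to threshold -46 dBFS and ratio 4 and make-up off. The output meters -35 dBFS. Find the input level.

-2 dBFS

Post-compression overshoot = -35 − (-46) = 11 dB.
Input overshoot = R × output overshoot = 44 dB → input = -46 + 44 = -2 dBFS.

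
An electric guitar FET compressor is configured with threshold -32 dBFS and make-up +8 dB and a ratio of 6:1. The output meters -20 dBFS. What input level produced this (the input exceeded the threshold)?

-8 dBFS

Remove make-up: -20 − 8 = -28 dBFS.
Post-compression overshoot = -28 − (-32) = 4 dB.
Undo the ratio: input overshoot = 4 × 6 = 24 dB, giving input = -8 dBFS.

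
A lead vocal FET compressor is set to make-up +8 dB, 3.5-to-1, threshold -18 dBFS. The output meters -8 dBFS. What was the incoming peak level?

Stripping the +8 dB make-up gives -16 dBFS at the gain stage.
That's 2 dB above the -18 dBFS threshold.
Undo the ratio: input overshoot = 2 × 3.5 = 7 dB, giving input = -11 dBFS.

-11 dBFS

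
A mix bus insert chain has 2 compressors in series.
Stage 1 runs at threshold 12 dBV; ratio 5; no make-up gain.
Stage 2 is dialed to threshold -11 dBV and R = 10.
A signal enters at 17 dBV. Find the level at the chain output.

Stage 1: 5 dB above 12 dBV, reduced 5:1 to 1 dB above → 13 dBV.
Stage 2: 13 dBV is 24 dB over -11 dBV; at 10:1 that becomes 2.4 dB over, giving -8.6 dBV.

-8.6 dBV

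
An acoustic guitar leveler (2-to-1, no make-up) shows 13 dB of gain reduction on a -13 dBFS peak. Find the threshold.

Input is 26 dB above T (since output overshoot × R = input overshoot: (-26 − T)·2 = -13 − T gives T = -39 dBFS).
Check: -39 + (-13 − (-39))/2 = -39 + 13 = -26 dBFS. ✓

-39 dBFS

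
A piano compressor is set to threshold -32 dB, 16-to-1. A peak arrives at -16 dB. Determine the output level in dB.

-16 dB sits 16 dB over threshold.
At 16:1 the overshoot is divided by 16, leaving 1 dB above threshold.
So the level is -32 + 1 = -31 dB.

-31 dB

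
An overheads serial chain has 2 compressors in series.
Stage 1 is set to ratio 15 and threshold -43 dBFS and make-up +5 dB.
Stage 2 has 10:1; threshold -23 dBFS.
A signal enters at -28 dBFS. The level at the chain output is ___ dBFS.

-37 dBFS

Stage 1: -28 dBFS is 15 dB over -43 dBFS; at 15:1 that becomes 1 dB over, giving -42 dBFS; +5 dB make-up → -37 dBFS.
Stage 2: -37 dBFS is at or below the -23 dBFS threshold — no compression; output -37 dBFS.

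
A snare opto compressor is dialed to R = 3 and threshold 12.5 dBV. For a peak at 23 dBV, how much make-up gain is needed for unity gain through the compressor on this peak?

7 dB

Overshoot 10.5 dB → 10.5/3 = 3.5 dB after compression, so the compressed level is 12.5 + 3.5 = 16 dBV.
Make-up = target − compressed = 23 − 16 = 7 dB.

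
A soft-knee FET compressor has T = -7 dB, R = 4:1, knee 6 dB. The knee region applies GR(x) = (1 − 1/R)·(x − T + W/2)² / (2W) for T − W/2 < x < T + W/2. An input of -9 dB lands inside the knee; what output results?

-9.0625 dB

x − T + W/2 = -9 − (-7) + 3 = 1.
GR = (1 − 1/4) × 1² / 12 = 0.75 × 1 / 12 = 0.0625 dB.
Output = -9 − 0.0625 = -9.0625 dB.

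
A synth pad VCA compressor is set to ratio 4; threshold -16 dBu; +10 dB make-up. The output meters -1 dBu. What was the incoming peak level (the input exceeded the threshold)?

4 dBu

Remove make-up: -1 − 10 = -11 dBu.
The compressed level sits -11 − (-16) = 5 dB over threshold.
Input overshoot = R × output overshoot = 20 dB → input = -16 + 20 = 4 dBu.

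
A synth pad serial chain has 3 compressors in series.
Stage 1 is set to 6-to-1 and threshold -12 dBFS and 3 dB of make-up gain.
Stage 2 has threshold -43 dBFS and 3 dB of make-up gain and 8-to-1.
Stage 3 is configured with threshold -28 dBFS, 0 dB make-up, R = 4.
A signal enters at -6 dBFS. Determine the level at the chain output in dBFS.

Stage 1: 6 dB above -12 dBFS, reduced 6:1 to 1 dB above → -11 dBFS; +3 dB make-up → -8 dBFS.
Stage 2: overshoot 35 dB → 35/8 = 4.375 dB → -38.625 dBFS; +3 dB make-up → -35.625 dBFS.
Stage 3: -35.625 dBFS is at or below the -28 dBFS threshold — no compression; output -35.625 dBFS.

-35.625 dBFS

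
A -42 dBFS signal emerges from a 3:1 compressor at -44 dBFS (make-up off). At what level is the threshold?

-45 dBFS

Input is 3 dB above T (since output overshoot × R = input overshoot: (-44 − T)·3 = -42 − T gives T = -45 dBFS).
Check: -45 + (-42 − (-45))/3 = -45 + 1 = -44 dBFS. ✓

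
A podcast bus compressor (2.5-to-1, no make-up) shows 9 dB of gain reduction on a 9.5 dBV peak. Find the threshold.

-5.5 dBV

Let T be the threshold. Output overshoot = (input overshoot)/R, so 0.5 − T = (9.5 − T)/2.5.
2.5·(0.5 − T) = 9.5 − T → 1.5·T = 1.25 − 9.5 = -8.25.
T = -8.25/1.5 = -5.5 dBV.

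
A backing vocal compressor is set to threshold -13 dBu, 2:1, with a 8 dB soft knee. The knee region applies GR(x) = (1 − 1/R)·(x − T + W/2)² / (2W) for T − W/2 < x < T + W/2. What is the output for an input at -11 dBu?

x − T + W/2 = -11 − (-13) + 4 = 6.
GR = (1 − 1/2) × 6² / 16 = 0.5 × 36 / 16 = 1.125 dB.
Output = -11 − 1.125 = -12.125 dBu.

-12.125 dBu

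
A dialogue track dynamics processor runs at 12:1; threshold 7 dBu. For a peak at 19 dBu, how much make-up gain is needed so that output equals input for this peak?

11 dB

Overshoot 12 dB → 12/12 = 1 dB after compression, so the compressed level is 7 + 1 = 8 dBu.
Make-up = target − compressed = 19 − 8 = 11 dB.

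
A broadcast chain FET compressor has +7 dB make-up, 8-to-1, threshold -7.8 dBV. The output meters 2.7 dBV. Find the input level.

20.2 dBV

Remove make-up: 2.7 − 7 = -4.3 dBV.
That's 3.5 dB above the -7.8 dBV threshold.
Undo the ratio: input overshoot = 3.5 × 8 = 28 dB, giving input = 20.2 dBV.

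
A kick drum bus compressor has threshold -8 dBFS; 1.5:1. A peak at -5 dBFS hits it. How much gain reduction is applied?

1 dB

-5 dBFS exceeds the threshold by 3 dB.
A 1.5:1 ratio leaves 2 dB of that excess.
GR = overshoot in − overshoot out = 3 − 2 = 1 dB.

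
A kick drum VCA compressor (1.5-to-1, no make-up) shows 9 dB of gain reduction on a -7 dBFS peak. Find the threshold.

-34 dBFS

Input is 27 dB above T (since output overshoot × R = input overshoot: (-16 − T)·1.5 = -7 − T gives T = -34 dBFS).
Check: -34 + (-7 − (-34))/1.5 = -34 + 18 = -16 dBFS. ✓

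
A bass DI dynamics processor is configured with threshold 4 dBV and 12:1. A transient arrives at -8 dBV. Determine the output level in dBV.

-8 dBV

-8 dBV is 12 dB below the 4 dBV threshold, so no gain reduction is applied.
Output = input = -8 dBV.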